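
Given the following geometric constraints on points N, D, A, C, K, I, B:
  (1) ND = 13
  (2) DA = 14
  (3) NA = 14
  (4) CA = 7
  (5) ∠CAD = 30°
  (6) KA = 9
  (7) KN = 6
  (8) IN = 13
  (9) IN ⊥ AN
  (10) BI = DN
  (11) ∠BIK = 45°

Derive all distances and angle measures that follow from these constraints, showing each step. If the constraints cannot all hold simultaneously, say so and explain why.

The constraints are consistent.

From the given relations:
  BI = DN = 13

Step 1: From DA = 14, AC = 7, and ∠DAC = 30°, by the law of cosines:
  DC² = DA² + AC² - 2·DA·AC·cos(30°) = 196 + 49 - 169.7 = 75.26
  DC ≈ 8.68

Step 2: From AN = 14, NI = 13, and ∠ANI = 90°, by the law of cosines:
  AI² = AN² + NI² - 2·AN·NI·cos(90°) = 196 + 169 - 0 = 365
  AI ≈ 19.1

Step 3: From NA = 14, ND = 13, AD = 14, by the inverse law of cosines:
  cos(∠AND) = (NA² + ND² - AD²) / (2·NA·ND)
  ∠AND = 62.34°

Step 4: From NA = 14, NK = 6, AK = 9, by the inverse law of cosines:
  cos(∠ANK) = (NA² + NK² - AK²) / (2·NA·NK)
  ∠ANK = 26°

Step 5: From DA = 14, DN = 13, AN = 14, by the inverse law of cosines:
  cos(∠ADN) = (DA² + DN² - AN²) / (2·DA·DN)
  ∠ADN = 62.34°

Step 6: From AD = 14, AN = 14, DN = 13, by the inverse law of cosines:
  cos(∠DAN) = (AD² + AN² - DN²) / (2·AD·AN)
  ∠DAN = 55.33°

Step 7: From AK = 9, AN = 14, KN = 6, by the inverse law of cosines:
  cos(∠KAN) = (AK² + AN² - KN²) / (2·AK·AN)
  ∠KAN = 16.99°

Step 8: From KA = 9, KN = 6, AN = 14, by the inverse law of cosines:
  cos(∠AKN) = (KA² + KN² - AN²) / (2·KA·KN)
  ∠AKN = 137.01°

Step 9: From DA = 14, DC = 8.68, AC = 7, by the inverse law of cosines:
  cos(∠ADC) = (DA² + DC² - AC²) / (2·DA·DC)
  ∠ADC = 23.79°

Step 10: From AI = 19.1, AN = 14, IN = 13, by the inverse law of cosines:
  cos(∠IAN) = (AI² + AN² - IN²) / (2·AI·AN)
  ∠IAN = 42.88°

Step 11: From CA = 7, CD = 8.68, AD = 14, by the inverse law of cosines:
  cos(∠ACD) = (CA² + CD² - AD²) / (2·CA·CD)
  ∠ACD = 126.21°

Step 12: From IA = 19.1, IN = 13, AN = 14, by the inverse law of cosines:
  cos(∠AIN) = (IA² + IN² - AN²) / (2·IA·IN)
  ∠AIN = 47.12°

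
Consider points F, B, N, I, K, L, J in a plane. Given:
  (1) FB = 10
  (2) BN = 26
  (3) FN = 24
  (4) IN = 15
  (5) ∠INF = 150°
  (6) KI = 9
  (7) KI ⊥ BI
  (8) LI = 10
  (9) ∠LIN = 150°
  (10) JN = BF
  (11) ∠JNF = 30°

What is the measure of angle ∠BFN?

Step 1: By the inverse law of cosines on triangle BFN: cos(∠BFN) = (10² + 24² − 26²) / (2·10·24) = 0/480 = 0, so ∠BFN = 90°.

Therefore, the measure of angle ∠BFN = 90°.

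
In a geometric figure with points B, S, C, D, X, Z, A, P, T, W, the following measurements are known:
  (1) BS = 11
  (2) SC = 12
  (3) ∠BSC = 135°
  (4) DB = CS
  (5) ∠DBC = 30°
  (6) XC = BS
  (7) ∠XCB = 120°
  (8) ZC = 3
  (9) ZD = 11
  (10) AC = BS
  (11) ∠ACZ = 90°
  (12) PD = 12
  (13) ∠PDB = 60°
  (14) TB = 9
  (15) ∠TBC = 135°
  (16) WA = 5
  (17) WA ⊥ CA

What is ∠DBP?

From the given relations: DB = CS = 12.
Step 1: By the law of cosines on triangle BDP: BP² = 12² + 12² − 2·12·12·cos(60°) = 144, so BP = 12.
Step 2: By the inverse law of cosines on triangle DBP: cos(∠DBP) = (12² + 12² − 12²) / (2·12·12) = 144/288 = 0.5, so ∠DBP = 60°.

Therefore, the measure of angle ∠DBP = 60°.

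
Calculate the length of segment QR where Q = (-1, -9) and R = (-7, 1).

The horizontal distance is |-7 - -1| = 6 and the vertical distance is |1 - -9| = 10.
By the Pythagorean theorem, d = sqrt(6^2 + 10^2) = sqrt(136) = 2*sqrt(34).

2*sqrt(34)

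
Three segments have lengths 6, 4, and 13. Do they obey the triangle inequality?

No.
The triangle inequality is violated: 6 + 4 = 10 ≤ 13.
These lengths cannot form a triangle.

No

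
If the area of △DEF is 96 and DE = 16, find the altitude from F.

Rearranging the area formula Area = (1/2) * base * height:
height = 2 * Area / base = 2 * 96 / 16 = 12.

12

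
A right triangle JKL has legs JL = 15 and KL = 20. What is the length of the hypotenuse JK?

By the Pythagorean theorem: JK^2 = JL^2 + KL^2
JK^2 = 15^2 + 20^2 = 225 + 400 = 625
JK = sqrt(625) = 25

25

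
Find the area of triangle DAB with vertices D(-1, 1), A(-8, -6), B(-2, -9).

The Shoelace formula computes the area from vertex coordinates by summing cross products.
For vertices (-1,1), (-8,-6), (-2,-9):
Signed sum = -1*-6 - -8*1 + -8*-9 - -2*-6 + -2*1 - -1*-9
= 14 + 60 + -11 = 63
Area = (1/2)|63| = 63/2.

63/2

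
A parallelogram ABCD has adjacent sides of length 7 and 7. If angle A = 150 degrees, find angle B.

Consecutive angles are supplementary: angle B = 180 - 150 = 30 degrees.

30 degrees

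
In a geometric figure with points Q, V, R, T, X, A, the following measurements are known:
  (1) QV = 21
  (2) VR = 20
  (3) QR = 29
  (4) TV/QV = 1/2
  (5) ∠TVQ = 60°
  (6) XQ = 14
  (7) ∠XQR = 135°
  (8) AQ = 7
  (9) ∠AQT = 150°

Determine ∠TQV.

From the given relations: TV = 1/2·QV = 1/2·21 ≈ 10.5.
Step 1: By the law of cosines on triangle QVT: QT² = 21² + 10.5² − 2·21·10.5·cos(60°) = 330.75, so QT ≈ 18.19.
Step 2: By the inverse law of cosines on triangle TQV: cos(∠TQV) = (18.19² + 21² − 10.5²) / (2·18.19·21) = 661.5/763.83 = 0.866, so ∠TQV = 30°.

Therefore, the measure of angle ∠TQV = 30°.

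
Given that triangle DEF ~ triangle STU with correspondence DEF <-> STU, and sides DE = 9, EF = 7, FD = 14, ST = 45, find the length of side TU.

Since the triangles are similar, the ratio of corresponding sides is constant.
Scale factor k = ST / DE = 45 / 9 = 5
TU = k * EF = 5 * 7 = 35

35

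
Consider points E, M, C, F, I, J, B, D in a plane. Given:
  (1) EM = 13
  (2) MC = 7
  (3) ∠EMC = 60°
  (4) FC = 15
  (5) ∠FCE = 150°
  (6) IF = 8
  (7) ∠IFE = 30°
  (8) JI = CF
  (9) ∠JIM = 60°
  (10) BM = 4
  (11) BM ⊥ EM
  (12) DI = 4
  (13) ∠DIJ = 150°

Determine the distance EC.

Step 1: By the law of cosines on triangle EMC: EC² = 13² + 7² − 2·13·7·cos(60°) = 127, so EC = √127.

Therefore, the length of EC = √127.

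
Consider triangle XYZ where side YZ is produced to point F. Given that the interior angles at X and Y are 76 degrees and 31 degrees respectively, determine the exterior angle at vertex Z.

By the exterior angle theorem, an exterior angle of a triangle equals the sum of the two remote interior angles.
Exterior angle = angle X + angle Y
Exterior angle = 76 + 31 = 107 degrees

107 degrees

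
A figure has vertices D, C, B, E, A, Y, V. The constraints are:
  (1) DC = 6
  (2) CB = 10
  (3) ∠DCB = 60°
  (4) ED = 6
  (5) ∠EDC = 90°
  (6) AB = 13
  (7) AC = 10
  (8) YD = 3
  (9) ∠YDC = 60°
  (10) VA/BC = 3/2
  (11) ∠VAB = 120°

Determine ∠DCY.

Step 1: By the law of cosines on triangle CDY: CY² = 6² + 3² − 2·6·3·cos(60°) = 27, so CY = 3·√3.
Step 2: By the inverse law of cosines on triangle DCY: cos(∠DCY) = (6² + (3·√3)² − 3²) / (2·6·3·√3) = 54/62.35 = 0.866, so ∠DCY = 30°.

Therefore, the measure of angle ∠DCY = 30°.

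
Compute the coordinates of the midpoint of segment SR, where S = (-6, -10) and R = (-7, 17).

M = ((x₁ + x₂)/2, (y₁ + y₂)/2)
= ((-6 + -7)/2, (-10 + 17)/2)
= (-13/2, 7/2) = (-13/2, 7/2)

(-13/2, 7/2)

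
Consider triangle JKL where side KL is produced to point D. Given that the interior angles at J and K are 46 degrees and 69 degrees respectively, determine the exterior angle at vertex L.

The interior angle at L is 180 - 46 - 69 = 65 degrees.
The exterior angle and interior angle at L are supplementary:
Exterior angle = 180 - 65 = 115 degrees.

115 degrees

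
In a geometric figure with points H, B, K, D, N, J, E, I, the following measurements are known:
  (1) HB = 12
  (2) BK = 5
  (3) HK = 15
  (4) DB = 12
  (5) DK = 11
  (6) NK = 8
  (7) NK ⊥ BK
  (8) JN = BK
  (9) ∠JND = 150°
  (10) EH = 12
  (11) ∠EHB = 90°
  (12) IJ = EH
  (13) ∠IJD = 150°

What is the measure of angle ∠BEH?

Step 1: By the law of cosines on triangle EHB: EB² = 12² + 12² − 2·12·12·cos(90°) = 288, so EB = 12·√2.
Step 2: By the inverse law of cosines on triangle BEH: cos(∠BEH) = ((12·√2)² + 12² − 12²) / (2·12·√2·12) = 288/407.29 = 0.7071, so ∠BEH = 45°.

Therefore, the measure of angle ∠BEH = 45°.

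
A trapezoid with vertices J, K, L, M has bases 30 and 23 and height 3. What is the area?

A trapezoid's area equals the midsegment times the height.
The midsegment is (30 + 23) / 2 = 53/2.
Area = 53/2 * 3 = 159/2.

159/2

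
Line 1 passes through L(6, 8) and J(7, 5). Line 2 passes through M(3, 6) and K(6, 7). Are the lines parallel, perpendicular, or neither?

Slope of line 1: m1 = (5 - 8)/(7 - 6) = -3/1 = -3
Slope of line 2: m2 = (7 - 6)/(6 - 3) = 1/3 = 1/3
m1 * m2 = -1, so perpendicular.

Perpendicular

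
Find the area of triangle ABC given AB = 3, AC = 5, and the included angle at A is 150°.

Area = (1/2)(3)(5) sin(150°) = (1/2)(3)(5)(1/2) = 15/4

15/4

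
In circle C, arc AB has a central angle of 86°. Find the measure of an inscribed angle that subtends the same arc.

Inscribed angle = 86° / 2 = 43° (inscribed angle theorem).

43°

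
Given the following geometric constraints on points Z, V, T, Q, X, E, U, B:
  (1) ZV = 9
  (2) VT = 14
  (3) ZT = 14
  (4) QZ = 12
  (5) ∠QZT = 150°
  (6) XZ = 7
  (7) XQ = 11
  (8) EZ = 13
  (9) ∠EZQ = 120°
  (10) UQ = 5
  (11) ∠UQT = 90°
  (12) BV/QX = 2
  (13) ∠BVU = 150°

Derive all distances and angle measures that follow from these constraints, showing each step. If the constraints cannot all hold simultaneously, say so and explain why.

The constraints are consistent.

From the given relations:
  BV = 2·QX = 2·11 = 22

Step 1: From TZ = 14, ZQ = 12, and ∠TZQ = 150°, by the law of cosines:
  TQ² = TZ² + ZQ² - 2·TZ·ZQ·cos(150°) = 196 + 144 + 291 = 631
  TQ ≈ 25.12

Step 2: From QZ = 12, ZE = 13, and ∠QZE = 120°, by the law of cosines:
  QE² = QZ² + ZE² - 2·QZ·ZE·cos(120°) = 144 + 169 + 156 = 469
  QE ≈ 21.66

Step 3: From ZQ = 12, ZX = 7, QX = 11, by the inverse law of cosines:
  cos(∠QZX) = (ZQ² + ZX² - QX²) / (2·ZQ·ZX)
  ∠QZX = 64.62°

Step 4: From ZT = 14, ZV = 9, TV = 14, by the inverse law of cosines:
  cos(∠TZV) = (ZT² + ZV² - TV²) / (2·ZT·ZV)
  ∠TZV = 71.25°

Step 5: From VT = 14, VZ = 9, TZ = 14, by the inverse law of cosines:
  cos(∠TVZ) = (VT² + VZ² - TZ²) / (2·VT·VZ)
  ∠TVZ = 71.25°

Step 6: From TV = 14, TZ = 14, VZ = 9, by the inverse law of cosines:
  cos(∠VTZ) = (TV² + TZ² - VZ²) / (2·TV·TZ)
  ∠VTZ = 37.5°

Step 7: From QX = 11, QZ = 12, XZ = 7, by the inverse law of cosines:
  cos(∠XQZ) = (QX² + QZ² - XZ²) / (2·QX·QZ)
  ∠XQZ = 35.1°

Step 8: From XQ = 11, XZ = 7, QZ = 12, by the inverse law of cosines:
  cos(∠QXZ) = (XQ² + XZ² - QZ²) / (2·XQ·XZ)
  ∠QXZ = 80.28°

Step 9: From TQ = 25.12, QU = 5, and ∠TQU = 90°, by the law of cosines:
  TU² = TQ² + QU² - 2·TQ·QU·cos(90°) = 631 + 25 - 0 = 656
  TU ≈ 25.61

Step 10: From TQ = 25.12, TZ = 14, QZ = 12, by the inverse law of cosines:
  cos(∠QTZ) = (TQ² + TZ² - QZ²) / (2·TQ·TZ)
  ∠QTZ = 13.82°

Step 11: From QE = 21.66, QZ = 12, EZ = 13, by the inverse law of cosines:
  cos(∠EQZ) = (QE² + QZ² - EZ²) / (2·QE·QZ)
  ∠EQZ = 31.32°

Step 12: From QT = 25.12, QZ = 12, TZ = 14, by the inverse law of cosines:
  cos(∠TQZ) = (QT² + QZ² - TZ²) / (2·QT·QZ)
  ∠TQZ = 16.18°

Step 13: From EQ = 21.66, EZ = 13, QZ = 12, by the inverse law of cosines:
  cos(∠QEZ) = (EQ² + EZ² - QZ²) / (2·EQ·EZ)
  ∠QEZ = 28.68°

Step 14: From TQ = 25.12, TU = 25.61, QU = 5, by the inverse law of cosines:
  cos(∠QTU) = (TQ² + TU² - QU²) / (2·TQ·TU)
  ∠QTU = 11.26°

Step 15: From UQ = 5, UT = 25.61, QT = 25.12, by the inverse law of cosines:
  cos(∠QUT) = (UQ² + UT² - QT²) / (2·UQ·UT)
  ∠QUT = 78.74°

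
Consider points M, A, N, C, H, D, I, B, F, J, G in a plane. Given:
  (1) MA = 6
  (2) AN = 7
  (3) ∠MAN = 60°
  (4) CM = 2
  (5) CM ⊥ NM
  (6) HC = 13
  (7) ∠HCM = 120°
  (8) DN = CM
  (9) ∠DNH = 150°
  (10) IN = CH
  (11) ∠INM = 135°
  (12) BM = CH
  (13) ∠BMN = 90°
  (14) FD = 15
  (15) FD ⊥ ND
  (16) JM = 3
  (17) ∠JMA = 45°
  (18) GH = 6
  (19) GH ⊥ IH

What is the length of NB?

From the given relations: BM = CH = 13.
Step 1: By the law of cosines on triangle NAM: NM² = 7² + 6² − 2·7·6·cos(60°) = 43, so NM = √43.
Step 2: By the law of cosines on triangle NMB: NB² = √43² + 13² − 2·√43·13·cos(90°) = 212, so NB = 2·√53.

Therefore, the length of NB = 2·√53.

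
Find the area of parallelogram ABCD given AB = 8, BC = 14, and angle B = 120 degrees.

Area = a * b * sin(theta)
Area = 8 * 14 * sin(120 degrees)
Area = 112 * sqrt(3)/2
Area = 56*sqrt(3)

56*sqrt(3)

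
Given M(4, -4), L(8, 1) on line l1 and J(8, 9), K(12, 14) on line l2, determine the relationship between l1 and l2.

Slope of line 1: m1 = (1 - -4)/(8 - 4) = 5/4 = 5/4
Slope of line 2: m2 = (14 - 9)/(12 - 8) = 5/4 = 5/4
m1 = m2, so the lines are parallel.

Parallel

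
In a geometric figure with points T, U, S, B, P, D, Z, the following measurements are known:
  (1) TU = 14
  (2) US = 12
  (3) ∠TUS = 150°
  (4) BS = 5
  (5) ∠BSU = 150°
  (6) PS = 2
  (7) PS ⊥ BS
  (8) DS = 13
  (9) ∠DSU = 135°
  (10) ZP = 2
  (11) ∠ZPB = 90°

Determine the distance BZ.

Step 1: By the law of cosines on triangle BSP: BP² = 5² + 2² − 2·5·2·cos(90°) = 29, so BP = √29.
Step 2: By the law of cosines on triangle BPZ: BZ² = √29² + 2² − 2·√29·2·cos(90°) = 33, so BZ = √33.

Therefore, the length of BZ = √33.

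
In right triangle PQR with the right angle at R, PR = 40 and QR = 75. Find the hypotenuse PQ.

In a right triangle, the square of the hypotenuse equals the sum of the squares of the two legs.
The legs are 40 and 75, so the hypotenuse = sqrt(1600 + 5625) = sqrt(7225) = 85.

85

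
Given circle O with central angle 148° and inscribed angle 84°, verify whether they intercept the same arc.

By the inscribed angle theorem, the inscribed angle for a central angle of 148° should be 148° / 2 = 74°.
The given inscribed angle is 84°, which does not equal 74°.
Therefore, no, they do not correspond to the same arc.

No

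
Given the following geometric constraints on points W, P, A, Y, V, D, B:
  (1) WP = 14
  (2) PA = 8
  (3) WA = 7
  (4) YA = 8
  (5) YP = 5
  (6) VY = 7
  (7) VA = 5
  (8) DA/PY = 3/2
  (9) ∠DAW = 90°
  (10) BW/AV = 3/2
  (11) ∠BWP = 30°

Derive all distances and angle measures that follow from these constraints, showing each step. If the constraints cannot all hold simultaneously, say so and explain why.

The constraints are consistent.

From the given relations:
  DA = 3/2·PY = 3/2·5 ≈ 7.5
  BW = 3/2·AV = 3/2·5 ≈ 7.5

Step 1: From WA = 7, AD = 7.5, and ∠WAD = 90°, by the law of cosines:
  WD² = WA² + AD² - 2·WA·AD·cos(90°) = 49 + 56.25 - 0 = 105.2
  WD ≈ 10.26

Step 2: From PW = 14, WB = 7.5, and ∠PWB = 30°, by the law of cosines:
  PB² = PW² + WB² - 2·PW·WB·cos(30°) = 196 + 56.25 - 181.9 = 70.38
  PB ≈ 8.39

Step 3: From WA = 7, WP = 14, AP = 8, by the inverse law of cosines:
  cos(∠AWP) = (WA² + WP² - AP²) / (2·WA·WP)
  ∠AWP = 22.56°

Step 4: From PA = 8, PW = 14, AW = 7, by the inverse law of cosines:
  cos(∠APW) = (PA² + PW² - AW²) / (2·PA·PW)
  ∠APW = 19.62°

Step 5: From PA = 8, PY = 5, AY = 8, by the inverse law of cosines:
  cos(∠APY) = (PA² + PY² - AY²) / (2·PA·PY)
  ∠APY = 71.79°

Step 6: From AP = 8, AW = 7, PW = 14, by the inverse law of cosines:
  cos(∠PAW) = (AP² + AW² - PW²) / (2·AP·AW)
  ∠PAW = 137.82°

Step 7: From AP = 8, AY = 8, PY = 5, by the inverse law of cosines:
  cos(∠PAY) = (AP² + AY² - PY²) / (2·AP·AY)
  ∠PAY = 36.42°

Step 8: From AV = 5, AY = 8, VY = 7, by the inverse law of cosines:
  cos(∠VAY) = (AV² + AY² - VY²) / (2·AV·AY)
  ∠VAY = 60°

Step 9: From YA = 8, YP = 5, AP = 8, by the inverse law of cosines:
  cos(∠AYP) = (YA² + YP² - AP²) / (2·YA·YP)
  ∠AYP = 71.79°

Step 10: From YA = 8, YV = 7, AV = 5, by the inverse law of cosines:
  cos(∠AYV) = (YA² + YV² - AV²) / (2·YA·YV)
  ∠AYV = 38.21°

Step 11: From VA = 5, VY = 7, AY = 8, by the inverse law of cosines:
  cos(∠AVY) = (VA² + VY² - AY²) / (2·VA·VY)
  ∠AVY = 81.79°

Step 12: From WA = 7, WD = 10.26, AD = 7.5, by the inverse law of cosines:
  cos(∠AWD) = (WA² + WD² - AD²) / (2·WA·WD)
  ∠AWD = 46.97°

Step 13: From PB = 8.39, PW = 14, BW = 7.5, by the inverse law of cosines:
  cos(∠BPW) = (PB² + PW² - BW²) / (2·PB·PW)
  ∠BPW = 26.55°

Step 14: From DA = 7.5, DW = 10.26, AW = 7, by the inverse law of cosines:
  cos(∠ADW) = (DA² + DW² - AW²) / (2·DA·DW)
  ∠ADW = 43.03°

Step 15: From BP = 8.39, BW = 7.5, PW = 14, by the inverse law of cosines:
  cos(∠PBW) = (BP² + BW² - PW²) / (2·BP·BW)
  ∠PBW = 123.45°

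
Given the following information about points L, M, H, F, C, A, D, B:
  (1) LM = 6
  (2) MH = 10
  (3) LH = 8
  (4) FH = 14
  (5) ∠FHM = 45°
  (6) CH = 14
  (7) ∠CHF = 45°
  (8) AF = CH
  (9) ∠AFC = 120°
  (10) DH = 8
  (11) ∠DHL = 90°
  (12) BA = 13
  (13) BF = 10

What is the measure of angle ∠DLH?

Step 1: By the law of cosines on triangle LHD: LD² = 8² + 8² − 2·8·8·cos(90°) = 128, so LD = 8·√2.
Step 2: By the inverse law of cosines on triangle DLH: cos(∠DLH) = ((8·√2)² + 8² − 8²) / (2·8·√2·8) = 128/181.02 = 0.7071, so ∠DLH = 45°.

Therefore, the measure of angle ∠DLH = 45°.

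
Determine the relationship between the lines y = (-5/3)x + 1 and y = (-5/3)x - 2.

Slope of line 1: m1 = -5/3
Slope of line 2: m2 = -5/3
m1 = m2, so the lines are parallel.

Parallel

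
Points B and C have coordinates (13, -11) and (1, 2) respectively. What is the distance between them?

The horizontal distance is |1 - 13| = 12 and the vertical distance is |2 - -11| = 13.
By the Pythagorean theorem, d = sqrt(12^2 + 13^2) = sqrt(313).

sqrt(313)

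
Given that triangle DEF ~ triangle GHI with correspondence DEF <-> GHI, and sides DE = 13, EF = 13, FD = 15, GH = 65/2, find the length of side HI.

k = 65/2/13 = 5/2. HI = 5/2 * 13 = 65/2.

65/2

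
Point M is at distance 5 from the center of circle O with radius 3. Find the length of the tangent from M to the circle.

tangent = √(d² - r²) = √(5² - 3²) = √(25 - 9) = √16 = 4

4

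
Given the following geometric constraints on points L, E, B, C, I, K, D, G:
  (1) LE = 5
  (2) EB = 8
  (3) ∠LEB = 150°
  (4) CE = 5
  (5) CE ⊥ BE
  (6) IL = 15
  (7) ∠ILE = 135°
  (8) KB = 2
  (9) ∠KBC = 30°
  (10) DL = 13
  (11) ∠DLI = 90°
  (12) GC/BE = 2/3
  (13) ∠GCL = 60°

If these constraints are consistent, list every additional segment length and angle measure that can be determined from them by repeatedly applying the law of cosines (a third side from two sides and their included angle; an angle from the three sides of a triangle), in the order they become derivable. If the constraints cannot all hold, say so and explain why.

The constraints are consistent. Derivable facts, in order:
After 1 step:
- BC = √89
- EI ≈ 18.87
- ID ≈ 19.85
- LB ≈ 12.58
After 2 steps:
- CK ≈ 7.77
- ∠BCE = 57.99°
- ∠BLE = 18.54°
- ∠CBE = 32.01°
- ∠DIL = 40.91°
- ∠EBL = 11.46°
- ∠EIL = 10.8°
- ∠IDL = 49.09°
- ∠IEL = 34.2°
After 3 steps:
- ∠BCK = 7.4°
- ∠BKC = 142.6°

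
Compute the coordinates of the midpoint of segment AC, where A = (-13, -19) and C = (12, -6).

M = ((x₁ + x₂)/2, (y₁ + y₂)/2)
= ((-13 + 12)/2, (-19 + -6)/2)
= (-1/2, -25/2) = (-1/2, -25/2)

(-1/2, -25/2)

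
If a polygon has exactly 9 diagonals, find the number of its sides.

Using d = n(n - 3)/2, we solve 9 = n(n - 3)/2.
So n(n - 3) = 18.
Testing n = 6: 6 * 3 = 18 = 18. Correct.
The polygon has 6 sides.

6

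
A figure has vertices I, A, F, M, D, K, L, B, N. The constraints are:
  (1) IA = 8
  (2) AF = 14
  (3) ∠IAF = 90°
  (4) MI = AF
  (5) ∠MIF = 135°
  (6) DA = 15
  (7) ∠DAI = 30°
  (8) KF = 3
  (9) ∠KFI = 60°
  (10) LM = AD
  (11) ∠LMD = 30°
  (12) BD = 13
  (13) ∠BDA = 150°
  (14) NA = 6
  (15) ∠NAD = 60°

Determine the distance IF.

Step 1: By the law of cosines on triangle IAF: IF² = 8² + 14² − 2·8·14·cos(90°) = 260, so IF = 2·√65.

Therefore, the length of IF = 2·√65.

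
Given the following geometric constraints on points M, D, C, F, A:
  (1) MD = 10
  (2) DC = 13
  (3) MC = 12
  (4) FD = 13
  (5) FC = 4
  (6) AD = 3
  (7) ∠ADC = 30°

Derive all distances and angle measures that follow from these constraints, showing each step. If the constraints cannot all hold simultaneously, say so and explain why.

The constraints are consistent.

Step 1: From CD = 13, DA = 3, and ∠CDA = 30°, by the law of cosines:
  CA² = CD² + DA² - 2·CD·DA·cos(30°) = 169 + 9 - 67.55 = 110.5
  CA ≈ 10.51

Step 2: From MC = 12, MD = 10, CD = 13, by the inverse law of cosines:
  cos(∠CMD) = (MC² + MD² - CD²) / (2·MC·MD)
  ∠CMD = 71.79°

Step 3: From DC = 13, DF = 13, CF = 4, by the inverse law of cosines:
  cos(∠CDF) = (DC² + DF² - CF²) / (2·DC·DF)
  ∠CDF = 17.7°

Step 4: From DC = 13, DM = 10, CM = 12, by the inverse law of cosines:
  cos(∠CDM) = (DC² + DM² - CM²) / (2·DC·DM)
  ∠CDM = 61.26°

Step 5: From CD = 13, CF = 4, DF = 13, by the inverse law of cosines:
  cos(∠DCF) = (CD² + CF² - DF²) / (2·CD·CF)
  ∠DCF = 81.15°

Step 6: From CD = 13, CM = 12, DM = 10, by the inverse law of cosines:
  cos(∠DCM) = (CD² + CM² - DM²) / (2·CD·CM)
  ∠DCM = 46.95°

Step 7: From FC = 4, FD = 13, CD = 13, by the inverse law of cosines:
  cos(∠CFD) = (FC² + FD² - CD²) / (2·FC·FD)
  ∠CFD = 81.15°

Step 8: From CA = 10.51, CD = 13, AD = 3, by the inverse law of cosines:
  cos(∠ACD) = (CA² + CD² - AD²) / (2·CA·CD)
  ∠ACD = 8.21°

Step 9: From AC = 10.51, AD = 3, CD = 13, by the inverse law of cosines:
  cos(∠CAD) = (AC² + AD² - CD²) / (2·AC·AD)
  ∠CAD = 141.79°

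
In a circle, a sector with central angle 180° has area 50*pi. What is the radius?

r² = 360 × 50*pi / (π × 180) = 100, so r = 10.

10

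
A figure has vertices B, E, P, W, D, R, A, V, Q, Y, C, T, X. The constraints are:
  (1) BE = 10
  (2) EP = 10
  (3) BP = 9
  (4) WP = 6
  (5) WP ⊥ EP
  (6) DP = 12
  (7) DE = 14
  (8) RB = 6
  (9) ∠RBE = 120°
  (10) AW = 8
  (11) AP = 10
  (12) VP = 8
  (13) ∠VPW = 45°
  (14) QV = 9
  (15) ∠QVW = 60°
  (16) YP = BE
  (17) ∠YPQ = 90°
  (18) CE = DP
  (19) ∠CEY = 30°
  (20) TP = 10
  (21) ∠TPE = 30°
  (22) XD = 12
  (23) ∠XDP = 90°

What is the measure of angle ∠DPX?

Step 1: By the law of cosines on triangle PDX: PX² = 12² + 12² − 2·12·12·cos(90°) = 288, so PX = 12·√2.
Step 2: By the inverse law of cosines on triangle DPX: cos(∠DPX) = (12² + (12·√2)² − 12²) / (2·12·12·√2) = 288/407.29 = 0.7071, so ∠DPX = 45°.

Therefore, the measure of angle ∠DPX = 45°.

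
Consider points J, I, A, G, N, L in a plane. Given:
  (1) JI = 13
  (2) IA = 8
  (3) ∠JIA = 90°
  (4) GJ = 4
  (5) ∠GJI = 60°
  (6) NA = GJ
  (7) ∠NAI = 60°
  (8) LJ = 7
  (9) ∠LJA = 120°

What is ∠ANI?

From the given relations: NA = GJ = 4.
Step 1: By the law of cosines on triangle NAI: NI² = 4² + 8² − 2·4·8·cos(60°) = 48, so NI = 4·√3.
Step 2: By the inverse law of cosines on triangle ANI: cos(∠ANI) = (4² + (4·√3)² − 8²) / (2·4·4·√3) = 0/55.43 = 0, so ∠ANI = 90°.

Therefore, the measure of angle ∠ANI = 90°.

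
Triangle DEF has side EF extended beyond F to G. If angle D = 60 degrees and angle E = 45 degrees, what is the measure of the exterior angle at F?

By the exterior angle theorem, an exterior angle of a triangle equals the sum of the two remote interior angles.
Exterior angle = angle D + angle E
Exterior angle = 60 + 45 = 105 degrees

105 degrees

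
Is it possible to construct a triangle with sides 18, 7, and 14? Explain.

For three segments to close into a triangle, no single side can be as long as the other two combined.
The longest side is 18, and 7 + 14 = 21 > 18.
A triangle can be formed.

Yes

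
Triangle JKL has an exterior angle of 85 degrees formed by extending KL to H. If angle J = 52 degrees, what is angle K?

The exterior angle theorem states that an exterior angle equals the sum of the two non-adjacent interior angles.
So 85 = 52 + angle K, which gives angle K = 85 - 52 = 33 degrees.

33 degrees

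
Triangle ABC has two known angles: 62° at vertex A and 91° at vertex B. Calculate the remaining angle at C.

The interior angles sum to 180°: angle C = 180 - 62 - 91 = 27°.
The triangle is obtuse (angles 62°, 91°, 27°).

27 degrees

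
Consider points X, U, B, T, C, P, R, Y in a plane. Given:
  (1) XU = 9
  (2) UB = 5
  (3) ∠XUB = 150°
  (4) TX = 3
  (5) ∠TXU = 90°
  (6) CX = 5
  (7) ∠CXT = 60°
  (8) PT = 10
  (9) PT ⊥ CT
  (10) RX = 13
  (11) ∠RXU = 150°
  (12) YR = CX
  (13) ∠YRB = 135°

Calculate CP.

Step 1: By the law of cosines on triangle CXT: CT² = 5² + 3² − 2·5·3·cos(60°) = 19, so CT = √19.
Step 2: By the law of cosines on triangle CTP: CP² = √19² + 10² − 2·√19·10·cos(90°) = 119, so CP = √119.

Therefore, the length of CP = √119.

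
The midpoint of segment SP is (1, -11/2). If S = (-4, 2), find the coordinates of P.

Using the midpoint formula: M = ((x1 + x2)/2, (y1 + y2)/2)
We know M = (1, -11/2) and S = (-4, 2)
For x: 1 = (-4 + x2)/2, so x2 = 2*1 - -4 = 6
For y: -11/2 = (2 + y2)/2, so y2 = 2*-11/2 - 2 = -13
P = (6, -13)

(6, -13)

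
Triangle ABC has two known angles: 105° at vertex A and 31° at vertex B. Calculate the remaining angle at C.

The interior angles sum to 180°: angle C = 180 - 105 - 31 = 44°.
The triangle is obtuse (angles 105°, 31°, 44°).

44 degrees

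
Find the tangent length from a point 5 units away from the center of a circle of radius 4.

tangent = √(d² - r²) = √(5² - 4²) = √(25 - 16) = √9 = 3

3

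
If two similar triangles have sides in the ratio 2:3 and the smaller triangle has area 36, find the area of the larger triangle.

Area ratio = (2/3)^2 = 4/9. Area of the larger triangle = 36 * 9/4 = 81.

81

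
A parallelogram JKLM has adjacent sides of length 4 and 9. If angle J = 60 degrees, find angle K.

Consecutive angles are supplementary: angle K = 180 - 60 = 120 degrees.

120 degrees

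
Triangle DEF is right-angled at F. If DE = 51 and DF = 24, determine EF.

EF = sqrt(51^2 - 24^2) = sqrt(2025) = 45

45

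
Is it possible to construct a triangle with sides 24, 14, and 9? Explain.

No.
The triangle inequality is violated: 14 + 9 = 23 ≤ 24.
These lengths cannot form a triangle.

No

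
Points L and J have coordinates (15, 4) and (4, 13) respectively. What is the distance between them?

d = sqrt((4 - 15)^2 + (13 - 4)^2)
d = sqrt(-11^2 + 9^2)
d = sqrt(121 + 81)
d = sqrt(202)

sqrt(202)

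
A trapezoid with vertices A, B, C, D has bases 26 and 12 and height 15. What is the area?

Area = (26 + 12) * 15 / 2 = 570 / 2 = 285

285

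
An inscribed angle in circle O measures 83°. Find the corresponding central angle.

Central angle = 2 × 83° = 166° (inscribed angle theorem).

166°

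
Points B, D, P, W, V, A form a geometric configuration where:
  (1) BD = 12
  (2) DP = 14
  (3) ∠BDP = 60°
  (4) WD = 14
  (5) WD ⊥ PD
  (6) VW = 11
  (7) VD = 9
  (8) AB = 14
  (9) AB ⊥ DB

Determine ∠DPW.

Step 1: By the law of cosines on triangle PDW: PW² = 14² + 14² − 2·14·14·cos(90°) = 392, so PW = 14·√2.
Step 2: By the inverse law of cosines on triangle DPW: cos(∠DPW) = (14² + (14·√2)² − 14²) / (2·14·14·√2) = 392/554.37 = 0.7071, so ∠DPW = 45°.

Therefore, the measure of angle ∠DPW = 45°.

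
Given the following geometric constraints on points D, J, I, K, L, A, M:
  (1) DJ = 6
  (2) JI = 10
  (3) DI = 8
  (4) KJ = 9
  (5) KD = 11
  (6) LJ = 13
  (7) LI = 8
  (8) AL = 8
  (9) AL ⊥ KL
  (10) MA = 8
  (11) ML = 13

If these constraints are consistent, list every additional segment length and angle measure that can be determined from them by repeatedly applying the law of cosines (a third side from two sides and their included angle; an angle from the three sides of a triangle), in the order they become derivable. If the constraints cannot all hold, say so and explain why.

The constraints are consistent. Derivable facts, in order:
After 1 step:
- ∠ALM = 35.66°
- ∠AML = 35.66°
- ∠DIJ = 36.87°
- ∠DJI = 53.13°
- ∠DJK = 92.12°
- ∠DKJ = 33.03°
- ∠IDJ = 90°
- ∠IJL = 37.96°
- ∠ILJ = 50.25°
- ∠JDK = 54.85°
- ∠JIL = 91.79°
- ∠LAM = 108.68°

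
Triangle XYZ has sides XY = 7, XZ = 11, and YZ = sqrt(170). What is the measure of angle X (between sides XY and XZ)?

By the inverse law of cosines: cos(X) = (XY² + XZ² - YZ²) / (2 × XY × XZ)
cos(X) = (7² + 11² - (sqrt(170))²) / (2 × 7 × 11)
cos(X) = (49 + 121 - (170)) / 154
cos(X) = 0
X = arccos(0) = 90°

90°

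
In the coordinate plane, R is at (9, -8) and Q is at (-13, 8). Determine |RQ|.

d = sqrt((-13 - 9)^2 + (8 - -8)^2)
d = sqrt(-22^2 + 16^2)
d = sqrt(484 + 256)
d = sqrt(740) = 2*sqrt(185)

2*sqrt(185)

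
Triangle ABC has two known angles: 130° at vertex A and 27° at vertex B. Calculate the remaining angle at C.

angle C = 180 - 130 - 27 = 23 degrees.

23 degrees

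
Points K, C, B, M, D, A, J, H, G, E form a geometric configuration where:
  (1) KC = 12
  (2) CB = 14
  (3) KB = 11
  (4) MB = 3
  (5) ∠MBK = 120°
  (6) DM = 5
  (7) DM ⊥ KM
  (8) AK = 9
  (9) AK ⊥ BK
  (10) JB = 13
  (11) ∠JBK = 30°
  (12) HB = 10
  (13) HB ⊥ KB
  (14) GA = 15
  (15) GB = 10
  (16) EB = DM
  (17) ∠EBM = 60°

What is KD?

Step 1: By the law of cosines on triangle KBM: KM² = 11² + 3² − 2·11·3·cos(120°) = 163, so KM = √163.
Step 2: By the law of cosines on triangle KMD: KD² = √163² + 5² − 2·√163·5·cos(90°) = 188, so KD = 2·√47.

Therefore, the length of KD = 2·√47.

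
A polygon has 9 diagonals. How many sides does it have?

Using d = n(n - 3)/2, we solve 9 = n(n - 3)/2.
So n(n - 3) = 18.
Testing n = 6: 6 * 3 = 18 = 18. Correct.
The polygon has 6 sides.

6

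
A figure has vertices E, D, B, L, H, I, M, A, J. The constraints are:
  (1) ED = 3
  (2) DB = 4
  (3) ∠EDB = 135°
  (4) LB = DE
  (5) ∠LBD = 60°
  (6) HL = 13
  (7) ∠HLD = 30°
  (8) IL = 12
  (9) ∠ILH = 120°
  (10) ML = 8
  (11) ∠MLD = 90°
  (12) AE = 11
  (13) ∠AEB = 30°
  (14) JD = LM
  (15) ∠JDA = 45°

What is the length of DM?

From the given relations: LB = DE = 3.
Step 1: By the law of cosines on triangle LBD: LD² = 3² + 4² − 2·3·4·cos(60°) = 13, so LD = √13.
Step 2: By the law of cosines on triangle DLM: DM² = √13² + 8² − 2·√13·8·cos(90°) = 77, so DM = √77.

Therefore, the length of DM = √77.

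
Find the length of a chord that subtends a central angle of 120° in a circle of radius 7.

Chord = 2(7) sin(60°) = 7*sqrt(3)

7*sqrt(3)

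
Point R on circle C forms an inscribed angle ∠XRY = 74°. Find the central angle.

By the inscribed angle theorem, the central angle is twice the inscribed angle.
Central angle = 2 × 74° = 148°

148°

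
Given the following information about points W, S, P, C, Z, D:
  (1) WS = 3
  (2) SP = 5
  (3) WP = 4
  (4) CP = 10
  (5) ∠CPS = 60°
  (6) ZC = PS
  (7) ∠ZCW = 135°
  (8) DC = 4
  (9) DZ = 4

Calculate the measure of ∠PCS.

Step 1: By the law of cosines on triangle CPS: CS² = 10² + 5² − 2·10·5·cos(60°) = 75, so CS = 5·√3.
Step 2: By the inverse law of cosines on triangle PCS: cos(∠PCS) = (10² + (5·√3)² − 5²) / (2·10·5·√3) = 150/173.21 = 0.866, so ∠PCS = 30°.

Therefore, the measure of angle ∠PCS = 30°.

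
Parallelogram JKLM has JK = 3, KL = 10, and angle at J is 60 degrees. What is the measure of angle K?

Consecutive angles are supplementary: angle K = 180 - 60 = 120 degrees.

120 degrees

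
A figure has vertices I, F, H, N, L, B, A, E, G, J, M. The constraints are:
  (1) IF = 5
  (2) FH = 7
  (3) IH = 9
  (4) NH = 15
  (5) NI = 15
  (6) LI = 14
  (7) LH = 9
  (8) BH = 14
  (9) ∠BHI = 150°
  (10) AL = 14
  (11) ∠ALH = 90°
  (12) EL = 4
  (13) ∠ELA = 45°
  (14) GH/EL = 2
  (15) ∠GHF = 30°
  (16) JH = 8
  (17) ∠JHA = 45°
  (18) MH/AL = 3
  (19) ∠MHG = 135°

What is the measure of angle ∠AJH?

Step 1: By the law of cosines on triangle HLA: HA² = 9² + 14² − 2·9·14·cos(90°) = 277, so HA ≈ 16.64.
Step 2: By the law of cosines on triangle JHA: JA² = 8² + 16.64² − 2·8·16.64·cos(45°) = 152.7, so JA ≈ 12.36.
Step 3: By the inverse law of cosines on triangle AJH: cos(∠AJH) = (12.36² + 8² − 16.64²) / (2·12.36·8) = -60.3/197.72 = -0.305, so ∠AJH = 107.76°.

Therefore, the measure of angle ∠AJH = 107.76°.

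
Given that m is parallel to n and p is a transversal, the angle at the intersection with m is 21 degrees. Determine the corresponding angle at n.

Corresponding angles are equal: 21 degrees.

21 degrees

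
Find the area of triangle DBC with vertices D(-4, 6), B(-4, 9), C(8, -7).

Using the Shoelace formula for a triangle:
Area = (1/2)|x0(y1 - y2) + x1(y2 - y0) + x2(y0 - y1)|
Area = (1/2)|-4(9 - -7) + -4(-7 - 6) + 8(6 - 9)|
Area = (1/2)|-64 + 52 + -24|
Area = (1/2)|-36|
Area = (1/2)(36)
Area = 18

18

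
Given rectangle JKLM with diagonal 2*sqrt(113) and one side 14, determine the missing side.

Using the Pythagorean theorem: d^2 = a^2 + b^2
b^2 = d^2 - a^2
b^2 = 452 - 196
b^2 = 256
b = sqrt(256) = 16

16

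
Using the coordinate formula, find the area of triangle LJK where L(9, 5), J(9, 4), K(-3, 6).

Shoelace: Area = (1/2)|9(4-6) + 9(6-5) + -3(5-4)| = (1/2)(12) = 6

6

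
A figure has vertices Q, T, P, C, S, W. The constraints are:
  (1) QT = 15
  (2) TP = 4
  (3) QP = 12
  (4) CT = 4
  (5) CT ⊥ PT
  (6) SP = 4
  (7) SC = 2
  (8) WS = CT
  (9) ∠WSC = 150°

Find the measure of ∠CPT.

Step 1: By the law of cosines on triangle PTC: PC² = 4² + 4² − 2·4·4·cos(90°) = 32, so PC = 4·√2.
Step 2: By the inverse law of cosines on triangle CPT: cos(∠CPT) = ((4·√2)² + 4² − 4²) / (2·4·√2·4) = 32/45.25 = 0.7071, so ∠CPT = 45°.

Therefore, the measure of angle ∠CPT = 45°.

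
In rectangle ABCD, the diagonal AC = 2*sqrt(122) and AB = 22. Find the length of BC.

The diagonal of a rectangle forms a right triangle with the two sides.
Rearranging the Pythagorean theorem: missing side = sqrt(d^2 - known^2).
= sqrt(488 - 484) = sqrt(4) = 2.

2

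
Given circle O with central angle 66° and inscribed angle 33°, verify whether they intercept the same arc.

By the inscribed angle theorem, if both angles subtend the same arc, the inscribed angle must be half the central angle.
Half of 66° = 33°, which equals the given inscribed angle of 33°.
Therefore, yes, they correspond to the same arc.

Yes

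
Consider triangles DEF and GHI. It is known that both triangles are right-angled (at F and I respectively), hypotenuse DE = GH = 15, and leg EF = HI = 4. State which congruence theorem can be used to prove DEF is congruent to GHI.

The given information matches HL: The hypotenuse and one leg of two right triangles are equal (Hypotenuse-Leg).

HL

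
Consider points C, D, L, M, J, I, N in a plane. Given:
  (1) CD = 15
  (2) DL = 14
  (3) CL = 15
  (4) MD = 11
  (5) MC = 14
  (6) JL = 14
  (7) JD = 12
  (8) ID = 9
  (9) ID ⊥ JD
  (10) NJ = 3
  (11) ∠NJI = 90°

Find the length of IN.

Step 1: By the law of cosines on triangle JDI: JI² = 12² + 9² − 2·12·9·cos(90°) = 225, so JI = 15.
Step 2: By the law of cosines on triangle IJN: IN² = 15² + 3² − 2·15·3·cos(90°) = 234, so IN = 3·√26.

Therefore, the length of IN = 3·√26.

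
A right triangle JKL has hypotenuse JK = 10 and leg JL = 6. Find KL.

Rearranging the Pythagorean theorem to solve for the unknown leg:
leg^2 = hypotenuse^2 - known_leg^2 = 100 - 36 = 64
leg = sqrt(64) = 8.

8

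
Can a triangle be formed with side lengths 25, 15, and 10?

Check the triangle inequality: 15 + 10 = 25 ≤ 25.
Since the sum of two sides does not exceed the third, no triangle can be formed.

No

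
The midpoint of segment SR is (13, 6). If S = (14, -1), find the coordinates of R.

Using the midpoint formula: M = ((x1 + x2)/2, (y1 + y2)/2)
We know M = (13, 6) and S = (14, -1)
For x: 13 = (14 + x2)/2, so x2 = 2*13 - 14 = 12
For y: 6 = (-1 + y2)/2, so y2 = 2*6 - -1 = 13
R = (12, 13)

(12, 13)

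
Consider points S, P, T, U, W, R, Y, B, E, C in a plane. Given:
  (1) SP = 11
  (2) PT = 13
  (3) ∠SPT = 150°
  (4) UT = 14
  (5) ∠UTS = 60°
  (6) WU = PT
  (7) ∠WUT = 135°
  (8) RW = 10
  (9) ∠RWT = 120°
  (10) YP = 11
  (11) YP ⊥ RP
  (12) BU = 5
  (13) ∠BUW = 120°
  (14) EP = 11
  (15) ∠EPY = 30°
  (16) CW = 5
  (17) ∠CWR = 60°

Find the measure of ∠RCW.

Step 1: By the law of cosines on triangle CWR: CR² = 5² + 10² − 2·5·10·cos(60°) = 75, so CR = 5·√3.
Step 2: By the inverse law of cosines on triangle RCW: cos(∠RCW) = ((5·√3)² + 5² − 10²) / (2·5·√3·5) = 0/86.6 = 0, so ∠RCW = 90°.

Therefore, the measure of angle ∠RCW = 90°.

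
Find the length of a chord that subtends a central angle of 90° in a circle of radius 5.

Chord length = 2r sin(θ/2)
= 2 × 5 × sin(90°/2)
= 2 × 5 × sin(45°)
= 5*sqrt(2)

5*sqrt(2)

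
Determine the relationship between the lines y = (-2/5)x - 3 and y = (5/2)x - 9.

Slope of line 1: m1 = -2/5
Slope of line 2: m2 = 5/2
m1 * m2 = -1, so perpendicular.

Perpendicular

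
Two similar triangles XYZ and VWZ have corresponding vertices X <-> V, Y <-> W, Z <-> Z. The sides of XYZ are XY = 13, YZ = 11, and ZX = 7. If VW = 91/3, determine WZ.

k = 91/3/13 = 7/3. WZ = 7/3 * 11 = 77/3.

77/3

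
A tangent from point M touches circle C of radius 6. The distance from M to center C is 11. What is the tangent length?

The tangent, radius, and line from the external point to the center form a right triangle.
The right angle is where the tangent meets the radius.
By the Pythagorean theorem: tangent² + 6² = 11²
tangent² = 121 - 36 = 85
tangent = sqrt(85)

sqrt(85)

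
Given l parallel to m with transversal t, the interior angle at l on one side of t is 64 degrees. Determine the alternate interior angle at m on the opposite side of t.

Alternate interior angles formed by parallel lines and a transversal are equal.
The given angle is 64 degrees.
The alternate interior angle = 64 degrees.

64 degrees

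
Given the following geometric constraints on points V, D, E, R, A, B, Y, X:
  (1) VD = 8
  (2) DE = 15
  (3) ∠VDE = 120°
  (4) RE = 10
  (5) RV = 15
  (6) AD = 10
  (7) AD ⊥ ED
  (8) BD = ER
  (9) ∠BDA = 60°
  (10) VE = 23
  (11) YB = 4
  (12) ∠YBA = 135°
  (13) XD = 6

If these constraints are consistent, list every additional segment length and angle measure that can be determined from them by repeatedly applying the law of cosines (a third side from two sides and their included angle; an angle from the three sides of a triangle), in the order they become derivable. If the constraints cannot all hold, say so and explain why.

These constraints are not satisfiable: (1), (2) and (3) already determine VE: by the law of cosines VE² = 8² + 15² − 2·8·15·cos(120°) = 409, so VE ≈ 20.22, which contradicts (10) VE = 23. No planar figure meets all of them, so nothing further can be derived.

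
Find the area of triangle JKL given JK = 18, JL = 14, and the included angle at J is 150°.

Area = (1/2)(18)(14) sin(150°) = (1/2)(18)(14)(1/2) = 63

63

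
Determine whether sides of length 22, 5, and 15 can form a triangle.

Check the triangle inequality: 5 + 15 = 20 ≤ 22.
Since the sum of two sides does not exceed the third, no triangle can be formed.

No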